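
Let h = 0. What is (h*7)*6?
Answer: 0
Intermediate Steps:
(h*7)*6 = (0*7)*6 = 0*6 = 0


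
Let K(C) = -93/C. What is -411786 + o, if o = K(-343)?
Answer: -141242505/343 ≈ -4.1179e+5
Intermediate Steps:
o = 93/343 (o = -93/(-343) = -93*(-1/343) = 93/343 ≈ 0.27114)
-411786 + o = -411786 + 93/343 = -141242505/343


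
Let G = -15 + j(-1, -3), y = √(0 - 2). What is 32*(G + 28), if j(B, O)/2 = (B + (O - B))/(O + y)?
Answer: 5152/11 + 192*I*√2/11 ≈ 468.36 + 24.684*I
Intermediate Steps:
y = I*√2 (y = √(-2) = I*√2 ≈ 1.4142*I)
j(B, O) = 2*O/(O + I*√2) (j(B, O) = 2*((B + (O - B))/(O + I*√2)) = 2*(O/(O + I*√2)) = 2*O/(O + I*√2))
G = -15 - 6/(-3 + I*√2) (G = -15 + 2*(-3)/(-3 + I*√2) = -15 - 6/(-3 + I*√2) ≈ -13.364 + 0.77139*I)
32*(G + 28) = 32*((-147/11 + 6*I*√2/11) + 28) = 32*(161/11 + 6*I*√2/11) = 5152/11 + 192*I*√2/11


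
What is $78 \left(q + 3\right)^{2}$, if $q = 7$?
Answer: $7800$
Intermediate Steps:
$78 \left(q + 3\right)^{2} = 78 \left(7 + 3\right)^{2} = 78 \cdot 10^{2} = 78 \cdot 100 = 7800$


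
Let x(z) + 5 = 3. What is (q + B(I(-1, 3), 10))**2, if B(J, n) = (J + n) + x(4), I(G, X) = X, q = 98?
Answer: 11881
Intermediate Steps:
x(z) = -2 (x(z) = -5 + 3 = -2)
B(J, n) = -2 + J + n (B(J, n) = (J + n) - 2 = -2 + J + n)
(q + B(I(-1, 3), 10))**2 = (98 + (-2 + 3 + 10))**2 = (98 + 11)**2 = 109**2 = 11881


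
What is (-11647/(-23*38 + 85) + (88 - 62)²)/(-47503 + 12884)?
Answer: -545011/27314391 ≈ -0.019953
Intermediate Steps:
(-11647/(-23*38 + 85) + (88 - 62)²)/(-47503 + 12884) = (-11647/(-874 + 85) + 26²)/(-34619) = (-11647/(-789) + 676)*(-1/34619) = (-11647*(-1/789) + 676)*(-1/34619) = (11647/789 + 676)*(-1/34619) = (545011/789)*(-1/34619) = -545011/27314391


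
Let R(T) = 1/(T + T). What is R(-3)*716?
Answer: -358/3 ≈ -119.33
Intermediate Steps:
R(T) = 1/(2*T)
R(-3)*716 = ((1/2)/(-3))*716 = ((1/2)*(-1/3))*716 = -1/6*716 = -358/3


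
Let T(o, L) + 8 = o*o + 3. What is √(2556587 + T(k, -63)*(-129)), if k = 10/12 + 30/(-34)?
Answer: √26605438503/102 ≈ 1599.1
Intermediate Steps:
k = -5/102 (k = 10*(1/12) + 30*(-1/34) = ⅚ - 15/17 = -5/102 ≈ -0.049020)
T(o, L) = -5 + o² (T(o, L) = -8 + (o*o + 3) = -8 + (o² + 3) = -8 + (3 + o²) = -5 + o²)
√(2556587 + T(k, -63)*(-129)) = √(2556587 + (-5 + (-5/102)²)*(-129)) = √(2556587 + (-5 + 25/10404)*(-129)) = √(2556587 - 51995/10404*(-129)) = √(2556587 + 2235785/3468) = √(8868479501/3468) = √26605438503/102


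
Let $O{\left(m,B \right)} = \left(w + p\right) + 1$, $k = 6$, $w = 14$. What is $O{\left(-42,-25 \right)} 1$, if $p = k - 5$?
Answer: $16$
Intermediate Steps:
$p = 1$ ($p = 6 - 5 = 1$)
$O{\left(m,B \right)} = 16$ ($O{\left(m,B \right)} = \left(14 + 1\right) + 1 = 15 + 1 = 16$)
$O{\left(-42,-25 \right)} 1 = 16 \cdot 1 = 16$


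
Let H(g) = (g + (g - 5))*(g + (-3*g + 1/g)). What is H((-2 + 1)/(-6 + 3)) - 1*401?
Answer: -3700/9 ≈ -411.11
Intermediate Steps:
H(g) = (-5 + 2*g)*(1/g - 2*g) (H(g) = (g + (-5 + g))*(g + (1/g - 3*g)) = (-5 + 2*g)*(1/g - 2*g))
H((-2 + 1)/(-6 + 3)) - 1*401 = (2 - 5*(-6 + 3)/(-2 + 1) - 4*(-2 + 1)²/(-6 + 3)² + 10*((-2 + 1)/(-6 + 3))) - 1*401 = (2 - 5/((-1/(-3))) - 4*(-1/(-3))² + 10*(-1/(-3))) - 401 = (2 - 5/((-1*(-⅓))) - 4*(-1*(-⅓))² + 10*(-1*(-⅓))) - 401 = (2 - 5/⅓ - 4*(⅓)² + 10*(⅓)) - 401 = (2 - 5*3 - 4*⅑ + 10/3) - 401 = (2 - 15 - 4/9 + 10/3) - 401 = -91/9 - 401 = -3700/9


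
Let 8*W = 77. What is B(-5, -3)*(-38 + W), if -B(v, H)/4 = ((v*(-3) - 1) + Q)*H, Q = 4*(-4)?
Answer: 681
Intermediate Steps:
W = 77/8 (W = (⅛)*77 = 77/8 ≈ 9.6250)
Q = -16
B(v, H) = -4*H*(-17 - 3*v) (B(v, H) = -4*((v*(-3) - 1) - 16)*H = -4*((-3*v - 1) - 16)*H = -4*((-1 - 3*v) - 16)*H = -4*(-17 - 3*v)*H = -4*H*(-17 - 3*v))
B(-5, -3)*(-38 + W) = (4*(-3)*(17 + 3*(-5)))*(-38 + 77/8) = (4*(-3)*(17 - 15))*(-227/8) = (4*(-3)*2)*(-227/8) = -24*(-227/8) = 681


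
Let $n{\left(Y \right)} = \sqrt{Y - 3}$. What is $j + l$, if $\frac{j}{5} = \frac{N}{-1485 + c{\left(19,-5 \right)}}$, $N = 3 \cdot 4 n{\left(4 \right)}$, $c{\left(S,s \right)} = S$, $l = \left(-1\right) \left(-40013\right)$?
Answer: $\frac{29329499}{733} \approx 40013.0$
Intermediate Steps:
$l = 40013$
$n{\left(Y \right)} = \sqrt{-3 + Y}$
$N = 12$ ($N = 3 \cdot 4 \sqrt{-3 + 4} = 12 \sqrt{1} = 12 \cdot 1 = 12$)
$j = - \frac{30}{733}$ ($j = 5 \frac{12}{-1485 + 19} = 5 \frac{12}{-1466} = 5 \cdot 12 \left(- \frac{1}{1466}\right) = 5 \left(- \frac{6}{733}\right) = - \frac{30}{733} \approx -0.040928$)
$j + l = - \frac{30}{733} + 40013 = \frac{29329499}{733}$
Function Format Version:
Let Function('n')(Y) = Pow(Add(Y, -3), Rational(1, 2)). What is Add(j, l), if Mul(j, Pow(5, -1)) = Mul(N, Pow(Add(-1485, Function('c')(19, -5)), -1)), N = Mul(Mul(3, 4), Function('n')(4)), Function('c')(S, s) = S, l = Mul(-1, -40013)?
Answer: Rational(29329499, 733) ≈ 40013.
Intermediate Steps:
l = 40013
Function('n')(Y) = Pow(Add(-3, Y), Rational(1, 2))
N = 12 (N = Mul(Mul(3, 4), Pow(Add(-3, 4), Rational(1, 2))) = Mul(12, Pow(1, Rational(1, 2))) = Mul(12, 1) = 12)
j = Rational(-30, 733) (j = Mul(5, Mul(12, Pow(Add(-1485, 19), -1))) = Mul(5, Mul(12, Pow(-1466, -1))) = Mul(5, Mul(12, Rational(-1, 1466))) = Mul(5, Rational(-6, 733)) = Rational(-30, 733) ≈ -0.040928)
Add(j, l) = Add(Rational(-30, 733), 40013) = Rational(29329499, 733)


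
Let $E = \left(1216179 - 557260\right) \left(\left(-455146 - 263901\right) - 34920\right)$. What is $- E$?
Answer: $496803181673$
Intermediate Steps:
$E = -496803181673$ ($E = 658919 \left(-719047 - 34920\right) = 658919 \left(-753967\right) = -496803181673$)
$- E = \left(-1\right) \left(-496803181673\right) = 496803181673$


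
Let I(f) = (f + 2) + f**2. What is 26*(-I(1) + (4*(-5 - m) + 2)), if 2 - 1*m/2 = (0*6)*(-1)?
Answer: -988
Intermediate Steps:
I(f) = 2 + f + f**2 (I(f) = (2 + f) + f**2 = 2 + f + f**2)
m = 4 (m = 4 - 2*0*6*(-1) = 4 - 0*(-1) = 4 - 2*0 = 4 + 0 = 4)
26*(-I(1) + (4*(-5 - m) + 2)) = 26*(-(2 + 1 + 1**2) + (4*(-5 - 1*4) + 2)) = 26*(-(2 + 1 + 1) + (4*(-5 - 4) + 2)) = 26*(-1*4 + (4*(-9) + 2)) = 26*(-4 + (-36 + 2)) = 26*(-4 - 34) = 26*(-38) = -988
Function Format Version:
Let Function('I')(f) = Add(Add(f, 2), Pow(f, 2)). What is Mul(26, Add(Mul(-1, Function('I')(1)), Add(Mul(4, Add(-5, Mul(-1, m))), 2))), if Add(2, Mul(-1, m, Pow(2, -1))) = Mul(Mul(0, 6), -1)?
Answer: -988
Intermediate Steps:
Function('I')(f) = Add(2, f, Pow(f, 2)) (Function('I')(f) = Add(Add(2, f), Pow(f, 2)) = Add(2, f, Pow(f, 2)))
m = 4 (m = Add(4, Mul(-2, Mul(Mul(0, 6), -1))) = Add(4, Mul(-2, Mul(0, -1))) = Add(4, Mul(-2, 0)) = Add(4, 0) = 4)
Mul(26, Add(Mul(-1, Function('I')(1)), Add(Mul(4, Add(-5, Mul(-1, m))), 2))) = Mul(26, Add(Mul(-1, Add(2, 1, Pow(1, 2))), Add(Mul(4, Add(-5, Mul(-1, 4))), 2))) = Mul(26, Add(Mul(-1, Add(2, 1, 1)), Add(Mul(4, Add(-5, -4)), 2))) = Mul(26, Add(Mul(-1, 4), Add(Mul(4, -9), 2))) = Mul(26, Add(-4, Add(-36, 2))) = Mul(26, Add(-4, -34)) = Mul(26, -38) = -988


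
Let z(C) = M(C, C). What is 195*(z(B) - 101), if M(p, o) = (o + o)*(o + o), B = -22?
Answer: 357825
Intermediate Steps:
M(p, o) = 4*o² (M(p, o) = (2*o)*(2*o) = 4*o²)
z(C) = 4*C²
195*(z(B) - 101) = 195*(4*(-22)² - 101) = 195*(4*484 - 101) = 195*(1936 - 101) = 195*1835 = 357825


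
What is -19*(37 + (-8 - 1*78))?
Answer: 931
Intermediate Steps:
-19*(37 + (-8 - 1*78)) = -19*(37 + (-8 - 78)) = -19*(37 - 86) = -19*(-49) = 931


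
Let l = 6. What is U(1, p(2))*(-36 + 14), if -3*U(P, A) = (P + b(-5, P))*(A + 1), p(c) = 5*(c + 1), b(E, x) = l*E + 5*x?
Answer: -2816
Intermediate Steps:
b(E, x) = 5*x + 6*E (b(E, x) = 6*E + 5*x = 5*x + 6*E)
p(c) = 5 + 5*c (p(c) = 5*(1 + c) = 5 + 5*c)
U(P, A) = -(1 + A)*(-30 + 6*P)/3 (U(P, A) = -(P + (5*P + 6*(-5)))*(A + 1)/3 = -(P + (5*P - 30))*(1 + A)/3 = -(P + (-30 + 5*P))*(1 + A)/3 = -(-30 + 6*P)*(1 + A)/3 = -(1 + A)*(-30 + 6*P)/3)
U(1, p(2))*(-36 + 14) = (10 - 2*1 + 10*(5 + 5*2) - 2*(5 + 5*2)*1)*(-36 + 14) = (10 - 2 + 10*(5 + 10) - 2*(5 + 10)*1)*(-22) = (10 - 2 + 10*15 - 2*15*1)*(-22) = (10 - 2 + 150 - 30)*(-22) = 128*(-22) = -2816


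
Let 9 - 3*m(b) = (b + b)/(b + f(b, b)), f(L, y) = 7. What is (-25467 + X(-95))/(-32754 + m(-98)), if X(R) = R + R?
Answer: 1000623/1277317 ≈ 0.78338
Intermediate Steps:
X(R) = 2*R
m(b) = 3 - 2*b/(3*(7 + b)) (m(b) = 3 - (b + b)/(3*(b + 7)) = 3 - 2*b/(3*(7 + b)))
(-25467 + X(-95))/(-32754 + m(-98)) = (-25467 + 2*(-95))/(-32754 + 7*(9 - 98)/(3*(7 - 98))) = (-25467 - 190)/(-32754 + (7/3)*(-89)/(-91)) = -25657/(-32754 + (7/3)*(-1/91)*(-89)) = -25657/(-32754 + 89/39) = -25657/(-1277317/39) = -25657*(-39/1277317) = 1000623/1277317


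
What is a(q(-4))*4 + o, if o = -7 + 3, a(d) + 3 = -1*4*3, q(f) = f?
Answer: -64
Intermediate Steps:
a(d) = -15 (a(d) = -3 - 1*4*3 = -3 - 4*3 = -3 - 12 = -15)
o = -4
a(q(-4))*4 + o = -15*4 - 4 = -60 - 4 = -64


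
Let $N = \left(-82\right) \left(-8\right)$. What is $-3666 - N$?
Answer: $-4322$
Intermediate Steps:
$N = 656$
$-3666 - N = -3666 - 656 = -4322$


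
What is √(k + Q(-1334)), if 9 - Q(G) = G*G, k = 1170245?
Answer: I*√609302 ≈ 780.58*I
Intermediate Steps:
Q(G) = 9 - G² (Q(G) = 9 - G*G = 9 - G²)
√(k + Q(-1334)) = √(1170245 + (9 - 1*(-1334)²)) = √(1170245 + (9 - 1*1779556)) = √(1170245 + (9 - 1779556)) = √(1170245 - 1779547) = √(-609302) = I*√609302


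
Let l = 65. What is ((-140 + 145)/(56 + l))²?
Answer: 25/14641 ≈ 0.0017075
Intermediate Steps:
((-140 + 145)/(56 + l))² = ((-140 + 145)/(56 + 65))² = (5/121)² = 25/14641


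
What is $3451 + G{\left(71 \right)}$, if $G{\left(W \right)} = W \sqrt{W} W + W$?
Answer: $3522 + 5041 \sqrt{71} \approx 45998.0$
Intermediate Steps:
$G{\left(W \right)} = W + W^{\frac{5}{2}}$ ($G{\left(W \right)} = W^{\frac{3}{2}} W + W = W^{\frac{5}{2}} + W = W + W^{\frac{5}{2}}$)
$3451 + G{\left(71 \right)} = 3451 + \left(71 + 71^{\frac{5}{2}}\right) = 3451 + \left(71 + 5041 \sqrt{71}\right) = 3522 + 5041 \sqrt{71}$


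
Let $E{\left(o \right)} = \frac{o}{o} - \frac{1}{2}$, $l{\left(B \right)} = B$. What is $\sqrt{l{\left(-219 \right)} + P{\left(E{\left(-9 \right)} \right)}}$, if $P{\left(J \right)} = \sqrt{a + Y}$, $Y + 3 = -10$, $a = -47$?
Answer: $\sqrt{-219 + 2 i \sqrt{15}} \approx 0.26167 + 14.801 i$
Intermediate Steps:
$Y = -13$ ($Y = -3 - 10 = -13$)
$E{\left(o \right)} = \frac{1}{2}$ ($E{\left(o \right)} = 1 - \frac{1}{2} = \frac{1}{2}$)
$P{\left(J \right)} = 2 i \sqrt{15}$ ($P{\left(J \right)} = \sqrt{-47 - 13} = \sqrt{-60} = 2 i \sqrt{15}$)
$\sqrt{l{\left(-219 \right)} + P{\left(E{\left(-9 \right)} \right)}} = \sqrt{-219 + 2 i \sqrt{15}}$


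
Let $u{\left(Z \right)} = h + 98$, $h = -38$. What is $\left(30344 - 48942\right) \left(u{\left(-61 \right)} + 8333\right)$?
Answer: $-156093014$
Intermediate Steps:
$u{\left(Z \right)} = 60$ ($u{\left(Z \right)} = -38 + 98 = 60$)
$\left(30344 - 48942\right) \left(u{\left(-61 \right)} + 8333\right) = \left(30344 - 48942\right) \left(60 + 8333\right) = \left(-18598\right) 8393 = -156093014$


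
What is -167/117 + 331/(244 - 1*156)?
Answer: 24031/10296 ≈ 2.3340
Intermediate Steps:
-167/117 + 331/(244 - 1*156) = -167*1/117 + 331/(244 - 156) = -167/117 + 331/88 = 24031/10296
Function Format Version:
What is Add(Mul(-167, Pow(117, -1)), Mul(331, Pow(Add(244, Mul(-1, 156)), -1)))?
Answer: Rational(24031, 10296) ≈ 2.3340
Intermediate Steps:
Add(Mul(-167, Pow(117, -1)), Mul(331, Pow(Add(244, Mul(-1, 156)), -1))) = Add(Mul(-167, Rational(1, 117)), Mul(331, Pow(Add(244, -156), -1))) = Add(Rational(-167, 117), Mul(331, Pow(88, -1))) = Add(Rational(-167, 117), Mul(331, Rational(1, 88))) = Add(Rational(-167, 117), Rational(331, 88)) = Rational(24031, 10296)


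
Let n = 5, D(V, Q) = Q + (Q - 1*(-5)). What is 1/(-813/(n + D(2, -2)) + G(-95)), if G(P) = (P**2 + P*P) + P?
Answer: 2/35639 ≈ 5.6118e-5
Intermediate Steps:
D(V, Q) = 5 + 2*Q (D(V, Q) = Q + (Q + 5) = Q + (5 + Q) = 5 + 2*Q)
G(P) = P + 2*P**2 (G(P) = (P**2 + P**2) + P = 2*P**2 + P = P + 2*P**2)
1/(-813/(n + D(2, -2)) + G(-95)) = 1/(-813/(5 + (5 + 2*(-2))) - 95*(1 + 2*(-95))) = 1/(-813/(5 + (5 - 4)) - 95*(1 - 190)) = 1/(-813/(5 + 1) - 95*(-189)) = 1/(-813/6 + 17955) = 1/(-813*1/6 + 17955) = 1/(-271/2 + 17955) = 1/(35639/2) = 2/35639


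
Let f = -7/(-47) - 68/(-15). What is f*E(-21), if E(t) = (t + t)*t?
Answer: 970494/235 ≈ 4129.8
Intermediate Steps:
E(t) = 2*t² (E(t) = (2*t)*t = 2*t²)
f = 3301/705 (f = -7*(-1/47) - 68*(-1/15) = 7/47 + 68/15 = 3301/705 ≈ 4.6823)
f*E(-21) = 3301*(2*(-21)²)/705 = 3301*(2*441)/705 = (3301/705)*882 = 970494/235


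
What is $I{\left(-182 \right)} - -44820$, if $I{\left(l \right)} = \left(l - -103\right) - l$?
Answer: $44923$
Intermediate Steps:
$I{\left(l \right)} = 103$ ($I{\left(l \right)} = \left(l + 103\right) - l = \left(103 + l\right) - l = 103$)
$I{\left(-182 \right)} - -44820 = 103 - -44820 = 103 + 44820 = 44923$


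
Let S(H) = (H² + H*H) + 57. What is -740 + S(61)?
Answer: 6759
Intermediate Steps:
S(H) = 57 + 2*H² (S(H) = (H² + H²) + 57 = 2*H² + 57 = 57 + 2*H²)
-740 + S(61) = -740 + (57 + 2*61²) = -740 + (57 + 2*3721) = -740 + (57 + 7442) = -740 + 7499 = 6759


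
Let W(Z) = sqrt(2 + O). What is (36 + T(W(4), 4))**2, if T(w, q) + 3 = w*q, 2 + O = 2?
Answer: 1121 + 264*sqrt(2) ≈ 1494.4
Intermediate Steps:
O = 0 (O = -2 + 2 = 0)
W(Z) = sqrt(2) (W(Z) = sqrt(2 + 0) = sqrt(2))
T(w, q) = -3 + q*w (T(w, q) = -3 + w*q = -3 + q*w)
(36 + T(W(4), 4))**2 = (36 + (-3 + 4*sqrt(2)))**2 = (33 + 4*sqrt(2))**2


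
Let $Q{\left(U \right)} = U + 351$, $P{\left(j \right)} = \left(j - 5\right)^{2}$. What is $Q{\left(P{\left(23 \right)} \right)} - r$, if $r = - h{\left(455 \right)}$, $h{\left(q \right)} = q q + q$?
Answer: $208155$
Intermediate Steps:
$h{\left(q \right)} = q + q^{2}$ ($h{\left(q \right)} = q^{2} + q = q + q^{2}$)
$P{\left(j \right)} = \left(-5 + j\right)^{2}$
$r = -207480$ ($r = - 455 \left(1 + 455\right) = - 455 \cdot 456 = \left(-1\right) 207480 = -207480$)
$Q{\left(U \right)} = 351 + U$
$Q{\left(P{\left(23 \right)} \right)} - r = \left(351 + \left(-5 + 23\right)^{2}\right) - -207480 = \left(351 + 18^{2}\right) + 207480 = \left(351 + 324\right) + 207480 = 675 + 207480 = 208155$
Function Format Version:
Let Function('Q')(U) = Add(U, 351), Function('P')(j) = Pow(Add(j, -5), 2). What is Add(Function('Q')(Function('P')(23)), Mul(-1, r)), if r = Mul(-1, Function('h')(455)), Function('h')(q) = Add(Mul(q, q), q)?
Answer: 208155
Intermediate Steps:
Function('h')(q) = Add(q, Pow(q, 2)) (Function('h')(q) = Add(Pow(q, 2), q) = Add(q, Pow(q, 2)))
Function('P')(j) = Pow(Add(-5, j), 2)
r = -207480 (r = Mul(-1, Mul(455, Add(1, 455))) = Mul(-1, Mul(455, 456)) = Mul(-1, 207480) = -207480)
Function('Q')(U) = Add(351, U)
Add(Function('Q')(Function('P')(23)), Mul(-1, r)) = Add(Add(351, Pow(Add(-5, 23), 2)), Mul(-1, -207480)) = Add(Add(351, Pow(18, 2)), 207480) = Add(Add(351, 324), 207480) = Add(675, 207480) = 208155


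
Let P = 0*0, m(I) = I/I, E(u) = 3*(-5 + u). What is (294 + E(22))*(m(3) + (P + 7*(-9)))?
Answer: -21390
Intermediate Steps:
E(u) = -15 + 3*u
m(I) = 1
P = 0
(294 + E(22))*(m(3) + (P + 7*(-9))) = (294 + (-15 + 3*22))*(1 + (0 + 7*(-9))) = (294 + (-15 + 66))*(1 + (0 - 63)) = (294 + 51)*(1 - 63) = 345*(-62) = -21390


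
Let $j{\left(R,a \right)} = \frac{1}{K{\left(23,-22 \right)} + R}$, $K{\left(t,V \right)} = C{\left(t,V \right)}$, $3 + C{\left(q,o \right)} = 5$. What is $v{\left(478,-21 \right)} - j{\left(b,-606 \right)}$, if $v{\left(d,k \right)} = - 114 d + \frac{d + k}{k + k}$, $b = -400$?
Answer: $- \frac{227767529}{4179} \approx -54503.0$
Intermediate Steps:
$C{\left(q,o \right)} = 2$ ($C{\left(q,o \right)} = -3 + 5 = 2$)
$K{\left(t,V \right)} = 2$
$v{\left(d,k \right)} = - 114 d + \frac{d + k}{2 k}$
$j{\left(R,a \right)} = \frac{1}{2 + R}$
$v{\left(478,-21 \right)} - j{\left(b,-606 \right)} = \frac{478 - - 21 \left(-1 + 228 \cdot 478\right)}{2 \left(-21\right)} - \frac{1}{2 - 400} = \frac{1}{2} \left(- \frac{1}{21}\right) \left(478 - - 21 \left(-1 + 108984\right)\right) - \frac{1}{-398} = \frac{1}{2} \left(- \frac{1}{21}\right) \left(478 - \left(-21\right) 108983\right) - - \frac{1}{398} = \frac{1}{2} \left(- \frac{1}{21}\right) \left(478 + 2288643\right) + \frac{1}{398} = \frac{1}{2} \left(- \frac{1}{21}\right) 2289121 + \frac{1}{398} = - \frac{2289121}{42} + \frac{1}{398} = - \frac{227767529}{4179}$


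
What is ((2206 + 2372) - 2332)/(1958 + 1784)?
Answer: 1123/1871 ≈ 0.60021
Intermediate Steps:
((2206 + 2372) - 2332)/(1958 + 1784) = (4578 - 2332)/3742 = 2246*(1/3742) = 1123/1871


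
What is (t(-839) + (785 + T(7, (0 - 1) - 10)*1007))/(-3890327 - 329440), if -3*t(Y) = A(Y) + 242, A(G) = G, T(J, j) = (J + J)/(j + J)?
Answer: 5081/8439534 ≈ 0.00060205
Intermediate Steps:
T(J, j) = 2*J/(J + j) (T(J, j) = (2*J)/(J + j) = 2*J/(J + j))
t(Y) = -242/3 - Y/3 (t(Y) = -(Y + 242)/3 = -(242 + Y)/3 = -242/3 - Y/3)
(t(-839) + (785 + T(7, (0 - 1) - 10)*1007))/(-3890327 - 329440) = ((-242/3 - 1/3*(-839)) + (785 + (2*7/(7 + ((0 - 1) - 10)))*1007))/(-3890327 - 329440) = ((-242/3 + 839/3) + (785 + (2*7/(7 + (-1 - 10)))*1007))/(-4219767) = (199 + (785 + (2*7/(7 - 11))*1007))*(-1/4219767) = (199 + (785 + (2*7/(-4))*1007))*(-1/4219767) = (199 + (785 + (2*7*(-1/4))*1007))*(-1/4219767) = (199 + (785 - 7/2*1007))*(-1/4219767) = (199 + (785 - 7049/2))*(-1/4219767) = (199 - 5479/2)*(-1/4219767) = -5081/2*(-1/4219767) = 5081/8439534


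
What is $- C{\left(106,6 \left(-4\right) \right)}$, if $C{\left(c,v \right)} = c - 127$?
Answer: $21$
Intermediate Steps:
$C{\left(c,v \right)} = -127 + c$
$- C{\left(106,6 \left(-4\right) \right)} = - (-127 + 106) = \left(-1\right) \left(-21\right) = 21$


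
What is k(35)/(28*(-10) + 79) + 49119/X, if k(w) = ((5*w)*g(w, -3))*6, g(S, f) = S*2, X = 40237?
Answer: -982515527/2695879 ≈ -364.45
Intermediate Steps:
g(S, f) = 2*S
k(w) = 60*w² (k(w) = ((5*w)*(2*w))*6 = (10*w²)*6 = 60*w²)
k(35)/(28*(-10) + 79) + 49119/X = (60*35²)/(28*(-10) + 79) + 49119/40237 = (60*1225)/(-280 + 79) + 49119*(1/40237) = 73500/(-201) + 49119/40237 = 73500*(-1/201) + 49119/40237 = -24500/67 + 49119/40237 = -982515527/2695879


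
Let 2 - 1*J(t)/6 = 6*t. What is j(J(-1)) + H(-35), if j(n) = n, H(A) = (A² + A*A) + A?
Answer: 2463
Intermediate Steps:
J(t) = 12 - 36*t
H(A) = A + 2*A² (H(A) = (A² + A²) + A = 2*A² + A = A + 2*A²)
j(J(-1)) + H(-35) = (12 - 36*(-1)) - 35*(1 + 2*(-35)) = (12 + 36) - 35*(1 - 70) = 48 - 35*(-69) = 48 + 2415 = 2463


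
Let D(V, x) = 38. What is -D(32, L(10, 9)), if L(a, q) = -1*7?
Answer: -38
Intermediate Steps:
L(a, q) = -7
-D(32, L(10, 9)) = -1*38 = -38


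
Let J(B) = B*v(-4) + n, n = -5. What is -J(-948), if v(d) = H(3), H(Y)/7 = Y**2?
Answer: 59729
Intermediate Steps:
H(Y) = 7*Y**2
v(d) = 63 (v(d) = 7*3**2 = 7*9 = 63)
J(B) = -5 + 63*B (J(B) = B*63 - 5 = 63*B - 5 = -5 + 63*B)
-J(-948) = -(-5 + 63*(-948)) = -(-5 - 59724) = -1*(-59729) = 59729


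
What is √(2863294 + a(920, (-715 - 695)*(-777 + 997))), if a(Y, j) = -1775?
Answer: √2861519 ≈ 1691.6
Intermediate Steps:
√(2863294 + a(920, (-715 - 695)*(-777 + 997))) = √(2863294 - 1775) = √2861519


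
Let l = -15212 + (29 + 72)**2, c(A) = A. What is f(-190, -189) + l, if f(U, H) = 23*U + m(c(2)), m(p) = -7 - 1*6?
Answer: -9394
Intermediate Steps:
m(p) = -13 (m(p) = -7 - 6 = -13)
l = -5011 (l = -15212 + 101**2 = -15212 + 10201 = -5011)
f(U, H) = -13 + 23*U (f(U, H) = 23*U - 13 = -13 + 23*U)
f(-190, -189) + l = (-13 + 23*(-190)) - 5011 = (-13 - 4370) - 5011 = -4383 - 5011 = -9394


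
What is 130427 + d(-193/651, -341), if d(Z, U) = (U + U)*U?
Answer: 362989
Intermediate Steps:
d(Z, U) = 2*U**2 (d(Z, U) = (2*U)*U = 2*U**2)
130427 + d(-193/651, -341) = 130427 + 2*(-341)**2 = 130427 + 2*116281 = 130427 + 232562 = 362989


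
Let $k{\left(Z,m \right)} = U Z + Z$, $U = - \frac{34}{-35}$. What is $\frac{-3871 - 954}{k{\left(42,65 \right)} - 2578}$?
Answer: $\frac{24125}{12476} \approx 1.9337$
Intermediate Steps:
$U = \frac{34}{35}$ ($U = \left(-34\right) \left(- \frac{1}{35}\right) = \frac{34}{35} \approx 0.97143$)
$k{\left(Z,m \right)} = \frac{69 Z}{35}$ ($k{\left(Z,m \right)} = \frac{34 Z}{35} + Z = \frac{69 Z}{35}$)
$\frac{-3871 - 954}{k{\left(42,65 \right)} - 2578} = \frac{-3871 - 954}{\frac{69}{35} \cdot 42 - 2578} = \frac{-3871 + \left(-996 + 42\right)}{\frac{414}{5} - 2578} = \frac{-3871 - 954}{- \frac{12476}{5}} = \left(-4825\right) \left(- \frac{5}{12476}\right) = \frac{24125}{12476}$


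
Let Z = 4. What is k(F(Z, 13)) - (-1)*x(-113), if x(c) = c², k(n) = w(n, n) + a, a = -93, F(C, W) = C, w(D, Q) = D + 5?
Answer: 12685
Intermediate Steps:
w(D, Q) = 5 + D
k(n) = -88 + n (k(n) = (5 + n) - 93 = -88 + n)
k(F(Z, 13)) - (-1)*x(-113) = (-88 + 4) - (-1)*(-113)² = -84 - (-1)*12769 = -84 - 1*(-12769) = -84 + 12769 = 12685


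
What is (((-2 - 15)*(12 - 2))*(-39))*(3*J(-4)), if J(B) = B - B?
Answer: 0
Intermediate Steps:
J(B) = 0
(((-2 - 15)*(12 - 2))*(-39))*(3*J(-4)) = (((-2 - 15)*(12 - 2))*(-39))*(3*0) = (-17*10*(-39))*0 = -170*(-39)*0 = 6630*0 = 0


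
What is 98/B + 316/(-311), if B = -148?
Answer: -38623/23014 ≈ -1.6782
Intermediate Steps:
98/B + 316/(-311) = 98/(-148) + 316/(-311) = 98*(-1/148) + 316*(-1/311) = -49/74 - 316/311 = -38623/23014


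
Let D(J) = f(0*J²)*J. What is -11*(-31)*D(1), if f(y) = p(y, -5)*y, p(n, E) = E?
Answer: 0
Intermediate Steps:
f(y) = -5*y
D(J) = 0 (D(J) = (-0*J²)*J = (-5*0)*J = 0*J = 0)
-11*(-31)*D(1) = -11*(-31)*0 = -(-341)*0 = -1*0 = 0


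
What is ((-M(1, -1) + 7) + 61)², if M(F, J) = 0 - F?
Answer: 4761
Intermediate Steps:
M(F, J) = -F
((-M(1, -1) + 7) + 61)² = ((-(-1) + 7) + 61)² = ((-1*(-1) + 7) + 61)² = ((1 + 7) + 61)² = (8 + 61)² = 69² = 4761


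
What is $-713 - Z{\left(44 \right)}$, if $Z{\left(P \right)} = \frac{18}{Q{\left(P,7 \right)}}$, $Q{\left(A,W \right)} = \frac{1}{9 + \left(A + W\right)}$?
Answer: $-1793$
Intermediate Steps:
$Q{\left(A,W \right)} = \frac{1}{9 + A + W}$
$Z{\left(P \right)} = 288 + 18 P$ ($Z{\left(P \right)} = \frac{18}{\frac{1}{9 + P + 7}} = \frac{18}{\frac{1}{16 + P}} = 18 \left(16 + P\right) = 288 + 18 P$)
$-713 - Z{\left(44 \right)} = -713 - \left(288 + 18 \cdot 44\right) = -713 - \left(288 + 792\right) = -713 - 1080 = -1793$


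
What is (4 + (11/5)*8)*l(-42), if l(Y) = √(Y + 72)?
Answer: 108*√30/5 ≈ 118.31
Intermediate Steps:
l(Y) = √(72 + Y)
(4 + (11/5)*8)*l(-42) = (4 + (11/5)*8)*√(72 - 42) = (4 + (11*(⅕))*8)*√30 = (4 + (11/5)*8)*√30 = (4 + 88/5)*√30 = 108*√30/5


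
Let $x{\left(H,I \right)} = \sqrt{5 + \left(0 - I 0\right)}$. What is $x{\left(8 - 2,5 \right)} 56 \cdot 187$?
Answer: $10472 \sqrt{5} \approx 23416.0$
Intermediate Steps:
$x{\left(H,I \right)} = \sqrt{5}$ ($x{\left(H,I \right)} = \sqrt{5 + \left(0 - 0\right)} = \sqrt{5 + \left(0 + 0\right)} = \sqrt{5 + 0} = \sqrt{5}$)
$x{\left(8 - 2,5 \right)} 56 \cdot 187 = \sqrt{5} \cdot 56 \cdot 187 = 56 \sqrt{5} \cdot 187 = 10472 \sqrt{5}$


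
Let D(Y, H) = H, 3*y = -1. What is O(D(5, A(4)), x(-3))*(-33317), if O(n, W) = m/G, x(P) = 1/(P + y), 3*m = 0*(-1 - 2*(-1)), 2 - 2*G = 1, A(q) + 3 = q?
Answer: 0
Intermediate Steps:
y = -⅓ (y = (⅓)*(-1) = -⅓ ≈ -0.33333)
A(q) = -3 + q
G = ½ (G = 1 - ½*1 = 1 - ½ = ½ ≈ 0.50000)
m = 0 (m = (0*(-1 - 2*(-1)))/3 = (0*(-1 + 2))/3 = (0*1)/3 = (⅓)*0 = 0)
x(P) = 1/(-⅓ + P) (x(P) = 1/(P - ⅓) = 1/(-⅓ + P))
O(n, W) = 0 (O(n, W) = 0/(½) = 0*2 = 0)
O(D(5, A(4)), x(-3))*(-33317) = 0*(-33317) = 0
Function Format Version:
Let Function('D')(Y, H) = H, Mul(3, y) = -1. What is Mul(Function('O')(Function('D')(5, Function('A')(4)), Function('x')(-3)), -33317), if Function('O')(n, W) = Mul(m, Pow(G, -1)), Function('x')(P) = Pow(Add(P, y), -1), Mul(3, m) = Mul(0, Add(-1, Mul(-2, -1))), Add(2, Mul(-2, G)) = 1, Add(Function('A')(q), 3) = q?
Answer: 0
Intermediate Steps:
y = Rational(-1, 3) (y = Mul(Rational(1, 3), -1) = Rational(-1, 3) ≈ -0.33333)
Function('A')(q) = Add(-3, q)
G = Rational(1, 2) (G = Add(1, Mul(Rational(-1, 2), 1)) = Add(1, Rational(-1, 2)) = Rational(1, 2) ≈ 0.50000)
m = 0 (m = Mul(Rational(1, 3), Mul(0, Add(-1, Mul(-2, -1)))) = Mul(Rational(1, 3), Mul(0, Add(-1, 2))) = Mul(Rational(1, 3), Mul(0, 1)) = Mul(Rational(1, 3), 0) = 0)
Function('x')(P) = Pow(Add(Rational(-1, 3), P), -1) (Function('x')(P) = Pow(Add(P, Rational(-1, 3)), -1) = Pow(Add(Rational(-1, 3), P), -1))
Function('O')(n, W) = 0 (Function('O')(n, W) = Mul(0, Pow(Rational(1, 2), -1)) = Mul(0, 2) = 0)
Mul(Function('O')(Function('D')(5, Function('A')(4)), Function('x')(-3)), -33317) = Mul(0, -33317) = 0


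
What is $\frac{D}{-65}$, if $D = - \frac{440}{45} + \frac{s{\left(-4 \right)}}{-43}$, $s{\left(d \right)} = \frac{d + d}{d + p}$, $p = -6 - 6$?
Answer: $\frac{7577}{50310} \approx 0.15061$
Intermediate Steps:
$p = -12$ ($p = -6 - 6 = -12$)
$s{\left(d \right)} = \frac{2 d}{-12 + d}$ ($s{\left(d \right)} = \frac{d + d}{d - 12} = \frac{2 d}{-12 + d}$)
$D = - \frac{7577}{774}$ ($D = - \frac{440}{45} + \frac{2 \left(-4\right) \frac{1}{-12 - 4}}{-43} = \left(-440\right) \frac{1}{45} + 2 \left(-4\right) \frac{1}{-16} \left(- \frac{1}{43}\right) = - \frac{88}{9} + 2 \left(-4\right) \left(- \frac{1}{16}\right) \left(- \frac{1}{43}\right) = - \frac{88}{9} + \frac{1}{2} \left(- \frac{1}{43}\right) = - \frac{88}{9} - \frac{1}{86} = - \frac{7577}{774} \approx -9.7894$)
$\frac{D}{-65} = - \frac{7577}{774 \left(-65\right)} = \left(- \frac{7577}{774}\right) \left(- \frac{1}{65}\right) = \frac{7577}{50310}$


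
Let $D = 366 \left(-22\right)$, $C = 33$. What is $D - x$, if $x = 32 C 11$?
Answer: $-19668$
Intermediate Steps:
$D = -8052$
$x = 11616$ ($x = 32 \cdot 33 \cdot 11 = 1056 \cdot 11 = 11616$)
$D - x = -8052 - 11616 = -19668$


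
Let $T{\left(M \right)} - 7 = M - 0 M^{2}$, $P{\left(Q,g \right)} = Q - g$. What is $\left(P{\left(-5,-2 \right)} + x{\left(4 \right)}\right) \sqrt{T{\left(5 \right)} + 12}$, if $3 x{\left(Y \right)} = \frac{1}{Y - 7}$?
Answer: $- \frac{56 \sqrt{6}}{9} \approx -15.241$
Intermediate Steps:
$x{\left(Y \right)} = \frac{1}{3 \left(-7 + Y\right)}$ ($x{\left(Y \right)} = \frac{1}{3 \left(Y - 7\right)} = \frac{1}{3 \left(-7 + Y\right)}$)
$T{\left(M \right)} = 7 + M$ ($T{\left(M \right)} = 7 + \left(M - 0 M^{2}\right) = 7 + \left(M - 0\right) = 7 + \left(M + 0\right) = 7 + M$)
$\left(P{\left(-5,-2 \right)} + x{\left(4 \right)}\right) \sqrt{T{\left(5 \right)} + 12} = \left(\left(-5 - -2\right) + \frac{1}{3 \left(-7 + 4\right)}\right) \sqrt{\left(7 + 5\right) + 12} = \left(\left(-5 + 2\right) + \frac{1}{3 \left(-3\right)}\right) \sqrt{12 + 12} = \left(-3 + \frac{1}{3} \left(- \frac{1}{3}\right)\right) \sqrt{24} = \left(-3 - \frac{1}{9}\right) 2 \sqrt{6} = - \frac{28 \cdot 2 \sqrt{6}}{9} = - \frac{56 \sqrt{6}}{9}$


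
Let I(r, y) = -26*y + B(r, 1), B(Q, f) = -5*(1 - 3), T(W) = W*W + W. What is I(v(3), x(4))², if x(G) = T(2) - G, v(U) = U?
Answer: 1764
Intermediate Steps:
T(W) = W + W² (T(W) = W² + W = W + W²)
x(G) = 6 - G (x(G) = 2*(1 + 2) - G = 2*3 - G = 6 - G)
B(Q, f) = 10 (B(Q, f) = -5*(-2) = 10)
I(r, y) = 10 - 26*y (I(r, y) = -26*y + 10 = 10 - 26*y)
I(v(3), x(4))² = (10 - 26*(6 - 1*4))² = (10 - 26*(6 - 4))² = (10 - 26*2)² = (10 - 52)² = (-42)² = 1764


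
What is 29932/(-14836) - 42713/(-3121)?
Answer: 135068074/11575789 ≈ 11.668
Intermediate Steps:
29932/(-14836) - 42713/(-3121) = 29932*(-1/14836) - 42713*(-1/3121) = -7483/3709 + 42713/3121 = 135068074/11575789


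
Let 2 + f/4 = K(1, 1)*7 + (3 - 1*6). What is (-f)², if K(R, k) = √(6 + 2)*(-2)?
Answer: 25488 + 4480*√2 ≈ 31824.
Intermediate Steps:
K(R, k) = -4*√2 (K(R, k) = √8*(-2) = (2*√2)*(-2) = -4*√2)
f = -20 - 112*√2 (f = -8 + 4*(-4*√2*7 + (3 - 1*6)) = -8 + 4*(-28*√2 + (3 - 6)) = -8 + 4*(-28*√2 - 3) = -8 + 4*(-3 - 28*√2) = -8 + (-12 - 112*√2) = -20 - 112*√2 ≈ -178.39)
(-f)² = (-(-20 - 112*√2))² = (20 + 112*√2)²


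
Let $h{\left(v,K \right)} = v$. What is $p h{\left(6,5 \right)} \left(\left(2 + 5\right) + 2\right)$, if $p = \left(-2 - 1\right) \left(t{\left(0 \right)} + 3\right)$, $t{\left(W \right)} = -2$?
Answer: $-162$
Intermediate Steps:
$p = -3$ ($p = \left(-2 - 1\right) \left(-2 + 3\right) = \left(-3\right) 1 = -3$)
$p h{\left(6,5 \right)} \left(\left(2 + 5\right) + 2\right) = \left(-3\right) 6 \left(\left(2 + 5\right) + 2\right) = - 18 \left(7 + 2\right) = \left(-18\right) 9 = -162$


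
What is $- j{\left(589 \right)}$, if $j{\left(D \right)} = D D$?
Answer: $-346921$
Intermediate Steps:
$j{\left(D \right)} = D^{2}$
$- j{\left(589 \right)} = - 589^{2} = \left(-1\right) 346921 = -346921$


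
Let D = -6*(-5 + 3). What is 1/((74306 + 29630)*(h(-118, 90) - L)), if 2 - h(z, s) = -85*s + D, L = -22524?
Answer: 1/3135125504 ≈ 3.1897e-10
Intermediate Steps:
D = 12 (D = -6*(-2) = 12)
h(z, s) = -10 + 85*s (h(z, s) = 2 - (-85*s + 12) = 2 - (12 - 85*s) = 2 + (-12 + 85*s) = -10 + 85*s)
1/((74306 + 29630)*(h(-118, 90) - L)) = 1/((74306 + 29630)*((-10 + 85*90) - 1*(-22524))) = 1/(103936*((-10 + 7650) + 22524)) = 1/(103936*(7640 + 22524)) = (1/103936)/30164 = (1/103936)*(1/30164) = 1/3135125504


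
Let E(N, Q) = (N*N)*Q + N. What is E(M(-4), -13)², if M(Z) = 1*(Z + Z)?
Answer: 705600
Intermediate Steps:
M(Z) = 2*Z (M(Z) = 1*(2*Z) = 2*Z)
E(N, Q) = N + Q*N² (E(N, Q) = N²*Q + N = Q*N² + N = N + Q*N²)
E(M(-4), -13)² = ((2*(-4))*(1 + (2*(-4))*(-13)))² = (-8*(1 - 8*(-13)))² = (-8*(1 + 104))² = (-8*105)² = (-840)² = 705600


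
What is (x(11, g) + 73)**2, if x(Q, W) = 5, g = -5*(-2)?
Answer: 6084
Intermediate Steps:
g = 10
(x(11, g) + 73)**2 = (5 + 73)**2 = 78**2 = 6084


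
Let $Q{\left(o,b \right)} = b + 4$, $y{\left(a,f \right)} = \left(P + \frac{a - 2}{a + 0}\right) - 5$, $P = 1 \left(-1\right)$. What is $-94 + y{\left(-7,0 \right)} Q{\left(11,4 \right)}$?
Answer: $- \frac{922}{7} \approx -131.71$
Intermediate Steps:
$P = -1$
$y{\left(a,f \right)} = -6 + \frac{-2 + a}{a}$ ($y{\left(a,f \right)} = \left(-1 + \frac{a - 2}{a + 0}\right) - 5 = \left(-1 + \frac{-2 + a}{a}\right) - 5 = -6 + \frac{-2 + a}{a}$)
$Q{\left(o,b \right)} = 4 + b$
$-94 + y{\left(-7,0 \right)} Q{\left(11,4 \right)} = -94 + \left(-5 - \frac{2}{-7}\right) \left(4 + 4\right) = -94 + \left(-5 - - \frac{2}{7}\right) 8 = -94 + \left(-5 + \frac{2}{7}\right) 8 = -94 - \frac{264}{7} = - \frac{922}{7}$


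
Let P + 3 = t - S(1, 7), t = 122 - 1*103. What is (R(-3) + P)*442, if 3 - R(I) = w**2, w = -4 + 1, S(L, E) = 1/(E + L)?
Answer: 17459/4 ≈ 4364.8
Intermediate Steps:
w = -3
t = 19 (t = 122 - 103 = 19)
R(I) = -6 (R(I) = 3 - 1*(-3)**2 = 3 - 1*9 = 3 - 9 = -6)
P = 127/8 (P = -3 + (19 - 1/(7 + 1)) = -3 + (19 - 1/8) = -3 + 151/8 = 127/8 ≈ 15.875)
(R(-3) + P)*442 = (-6 + 127/8)*442 = (79/8)*442 = 17459/4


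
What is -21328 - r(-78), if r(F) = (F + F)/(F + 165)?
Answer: -618460/29 ≈ -21326.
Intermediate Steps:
r(F) = 2*F/(165 + F) (r(F) = (2*F)/(165 + F) = 2*F/(165 + F))
-21328 - r(-78) = -21328 - 2*(-78)/(165 - 78) = -21328 - 2*(-78)/87 = -21328 - 1*(-52/29) = -21328 + 52/29 = -618460/29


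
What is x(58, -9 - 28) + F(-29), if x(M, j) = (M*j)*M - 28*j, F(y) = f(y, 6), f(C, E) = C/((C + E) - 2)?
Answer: -3085771/25 ≈ -1.2343e+5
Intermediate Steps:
f(C, E) = C/(-2 + C + E)
F(y) = y/(4 + y) (F(y) = y/(-2 + y + 6) = y/(4 + y))
x(M, j) = -28*j + j*M² (x(M, j) = j*M² - 28*j = -28*j + j*M²)
x(58, -9 - 28) + F(-29) = (-9 - 28)*(-28 + 58²) - 29/(4 - 29) = -37*(-28 + 3364) - 29/(-25) = -37*3336 - 29*(-1/25) = -123432 + 29/25 = -3085771/25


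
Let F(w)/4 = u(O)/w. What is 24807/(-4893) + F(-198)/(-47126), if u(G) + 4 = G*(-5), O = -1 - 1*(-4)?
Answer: -19289433242/3804694047 ≈ -5.0699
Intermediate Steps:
O = 3 (O = -1 + 4 = 3)
u(G) = -4 - 5*G (u(G) = -4 + G*(-5) = -4 - 5*G)
F(w) = -76/w (F(w) = 4*((-4 - 5*3)/w) = 4*((-4 - 15)/w) = 4*(-19/w) = -76/w)
24807/(-4893) + F(-198)/(-47126) = 24807/(-4893) - 76/(-198)/(-47126) = 24807*(-1/4893) - 76*(-1/198)*(-1/47126) = -8269/1631 + (38/99)*(-1/47126) = -8269/1631 - 19/2332737 = -19289433242/3804694047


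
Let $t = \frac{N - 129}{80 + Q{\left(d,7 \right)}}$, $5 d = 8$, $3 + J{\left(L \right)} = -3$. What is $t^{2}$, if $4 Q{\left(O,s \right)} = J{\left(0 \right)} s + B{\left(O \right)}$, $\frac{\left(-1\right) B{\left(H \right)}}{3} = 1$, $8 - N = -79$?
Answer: $\frac{28224}{75625} \approx 0.37321$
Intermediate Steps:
$N = 87$ ($N = 8 - -79 = 8 + 79 = 87$)
$J{\left(L \right)} = -6$ ($J{\left(L \right)} = -3 - 3 = -6$)
$B{\left(H \right)} = -3$ ($B{\left(H \right)} = \left(-3\right) 1 = -3$)
$d = \frac{8}{5}$ ($d = \frac{1}{5} \cdot 8 = \frac{8}{5} \approx 1.6$)
$Q{\left(O,s \right)} = - \frac{3}{4} - \frac{3 s}{2}$ ($Q{\left(O,s \right)} = \frac{- 6 s - 3}{4} = \frac{-3 - 6 s}{4} = - \frac{3}{4} - \frac{3 s}{2}$)
$t = - \frac{168}{275}$ ($t = \frac{87 - 129}{80 - \frac{45}{4}} = - \frac{42}{80 - \frac{45}{4}} = - \frac{42}{\frac{275}{4}} = \left(-42\right) \frac{4}{275} = - \frac{168}{275} \approx -0.61091$)
$t^{2} = \left(- \frac{168}{275}\right)^{2} = \frac{28224}{75625}$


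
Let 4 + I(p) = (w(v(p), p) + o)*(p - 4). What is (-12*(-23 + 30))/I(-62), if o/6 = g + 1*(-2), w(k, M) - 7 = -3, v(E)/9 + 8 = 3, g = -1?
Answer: -21/230 ≈ -0.091304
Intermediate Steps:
v(E) = -45 (v(E) = -72 + 9*3 = -72 + 27 = -45)
w(k, M) = 4 (w(k, M) = 7 - 3 = 4)
o = -18 (o = 6*(-1 + 1*(-2)) = 6*(-1 - 2) = 6*(-3) = -18)
I(p) = 52 - 14*p (I(p) = -4 + (4 - 18)*(p - 4) = -4 - 14*(-4 + p) = -4 + (56 - 14*p) = 52 - 14*p)
(-12*(-23 + 30))/I(-62) = (-12*(-23 + 30))/(52 - 14*(-62)) = (-12*7)/(52 + 868) = -84/920 = -84*1/920 = -21/230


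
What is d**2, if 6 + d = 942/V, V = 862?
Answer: 4473225/185761 ≈ 24.081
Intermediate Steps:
d = -2115/431 (d = -6 + 942/862 = -6 + 942*(1/862) = -6 + 471/431 = -2115/431 ≈ -4.9072)
d**2 = (-2115/431)**2 = 4473225/185761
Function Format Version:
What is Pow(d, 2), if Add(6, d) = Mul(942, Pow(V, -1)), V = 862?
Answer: Rational(4473225, 185761) ≈ 24.081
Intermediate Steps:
d = Rational(-2115, 431) (d = Add(-6, Mul(942, Pow(862, -1))) = Add(-6, Mul(942, Rational(1, 862))) = Add(-6, Rational(471, 431)) = Rational(-2115, 431) ≈ -4.9072)
Pow(d, 2) = Pow(Rational(-2115, 431), 2) = Rational(4473225, 185761)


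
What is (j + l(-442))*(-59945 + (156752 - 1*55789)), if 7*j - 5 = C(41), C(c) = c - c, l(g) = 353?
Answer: 101560568/7 ≈ 1.4509e+7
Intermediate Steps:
C(c) = 0
j = 5/7 (j = 5/7 + (⅐)*0 = 5/7 + 0 = 5/7 ≈ 0.71429)
(j + l(-442))*(-59945 + (156752 - 1*55789)) = (5/7 + 353)*(-59945 + (156752 - 1*55789)) = 2476*(-59945 + (156752 - 55789))/7 = 2476*(-59945 + 100963)/7 = (2476/7)*41018 = 101560568/7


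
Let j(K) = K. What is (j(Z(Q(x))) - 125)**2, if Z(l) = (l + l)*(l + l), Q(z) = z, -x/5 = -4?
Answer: 2175625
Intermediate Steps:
x = 20 (x = -5*(-4) = 20)
Z(l) = 4*l**2 (Z(l) = (2*l)*(2*l) = 4*l**2)
(j(Z(Q(x))) - 125)**2 = (4*20**2 - 125)**2 = (4*400 - 125)**2 = (1600 - 125)**2 = 1475**2 = 2175625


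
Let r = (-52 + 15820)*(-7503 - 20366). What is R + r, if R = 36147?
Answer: -439402245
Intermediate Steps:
r = -439438392 (r = 15768*(-27869) = -439438392)
R + r = 36147 - 439438392 = -439402245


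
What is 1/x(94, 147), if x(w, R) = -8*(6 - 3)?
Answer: -1/24 ≈ -0.041667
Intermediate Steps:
x(w, R) = -24 (x(w, R) = -8*3 = -24)
1/x(94, 147) = 1/(-24) = -1/24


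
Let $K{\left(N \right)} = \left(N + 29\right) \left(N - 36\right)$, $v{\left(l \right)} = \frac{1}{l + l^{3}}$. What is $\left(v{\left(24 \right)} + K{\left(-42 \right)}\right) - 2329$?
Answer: $- \frac{18210119}{13848} \approx -1315.0$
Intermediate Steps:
$K{\left(N \right)} = \left(-36 + N\right) \left(29 + N\right)$ ($K{\left(N \right)} = \left(29 + N\right) \left(-36 + N\right) = \left(-36 + N\right) \left(29 + N\right)$)
$\left(v{\left(24 \right)} + K{\left(-42 \right)}\right) - 2329 = \left(\frac{1}{24 + 24^{3}} - \left(750 - 1764\right)\right) - 2329 = \left(\frac{1}{24 + 13824} + \left(-1044 + 1764 + 294\right)\right) - 2329 = \left(\frac{1}{13848} + 1014\right) - 2329 = \frac{14041873}{13848} - 2329 = - \frac{18210119}{13848}$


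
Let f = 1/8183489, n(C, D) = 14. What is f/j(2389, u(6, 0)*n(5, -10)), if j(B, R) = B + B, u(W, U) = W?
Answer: 1/39100710442 ≈ 2.5575e-11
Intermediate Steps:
f = 1/8183489 ≈ 1.2220e-7
j(B, R) = 2*B
f/j(2389, u(6, 0)*n(5, -10)) = 1/(8183489*((2*2389))) = (1/8183489)/4778 = (1/8183489)*(1/4778) = 1/39100710442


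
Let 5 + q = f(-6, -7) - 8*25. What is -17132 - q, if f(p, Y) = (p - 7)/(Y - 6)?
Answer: -16928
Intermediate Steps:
f(p, Y) = (-7 + p)/(-6 + Y)
q = -204 (q = -5 + ((-7 - 6)/(-6 - 7) - 8*25) = -5 + (-13/(-13) - 200) = -5 + (-1/13*(-13) - 200) = -5 + (1 - 200) = -5 - 199 = -204)
-17132 - q = -17132 - 1*(-204) = -17132 + 204 = -16928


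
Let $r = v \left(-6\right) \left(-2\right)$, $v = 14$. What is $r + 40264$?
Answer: $40432$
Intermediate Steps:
$r = 168$ ($r = 14 \left(-6\right) \left(-2\right) = \left(-84\right) \left(-2\right) = 168$)
$r + 40264 = 168 + 40264 = 40432$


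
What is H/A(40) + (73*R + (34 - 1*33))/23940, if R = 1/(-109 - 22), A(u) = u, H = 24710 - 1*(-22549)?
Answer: 7410542129/6272280 ≈ 1181.5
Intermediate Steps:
H = 47259 (H = 24710 + 22549 = 47259)
R = -1/131 (R = 1/(-131) = -1/131 ≈ -0.0076336)
H/A(40) + (73*R + (34 - 1*33))/23940 = 47259/40 + (73*(-1/131) + (34 - 1*33))/23940 = 47259*(1/40) + (-73/131 + (34 - 33))*(1/23940) = 47259/40 + (-73/131 + 1)*(1/23940) = 47259/40 + (58/131)*(1/23940) = 47259/40 + 29/1568070 = 7410542129/6272280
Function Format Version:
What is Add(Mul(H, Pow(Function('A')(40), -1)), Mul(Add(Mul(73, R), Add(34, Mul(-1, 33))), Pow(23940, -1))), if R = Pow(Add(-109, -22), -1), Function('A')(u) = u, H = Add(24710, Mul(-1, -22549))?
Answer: Rational(7410542129, 6272280) ≈ 1181.5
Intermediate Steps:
H = 47259 (H = Add(24710, 22549) = 47259)
R = Rational(-1, 131) (R = Pow(-131, -1) = Rational(-1, 131) ≈ -0.0076336)
Add(Mul(H, Pow(Function('A')(40), -1)), Mul(Add(Mul(73, R), Add(34, Mul(-1, 33))), Pow(23940, -1))) = Add(Mul(47259, Pow(40, -1)), Mul(Add(Mul(73, Rational(-1, 131)), Add(34, Mul(-1, 33))), Pow(23940, -1))) = Add(Mul(47259, Rational(1, 40)), Mul(Add(Rational(-73, 131), Add(34, -33)), Rational(1, 23940))) = Add(Rational(47259, 40), Mul(Add(Rational(-73, 131), 1), Rational(1, 23940))) = Add(Rational(47259, 40), Mul(Rational(58, 131), Rational(1, 23940))) = Add(Rational(47259, 40), Rational(29, 1568070)) = Rational(7410542129, 6272280)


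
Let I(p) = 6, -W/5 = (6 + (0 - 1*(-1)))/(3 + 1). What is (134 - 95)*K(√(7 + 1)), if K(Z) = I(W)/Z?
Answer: 117*√2/2 ≈ 82.731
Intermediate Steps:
W = -35/4 (W = -5*(6 + (0 - 1*(-1)))/(3 + 1) = -5*(6 + (0 + 1))/4 = -5*(6 + 1)/4 = -35/4 ≈ -8.7500)
K(Z) = 6/Z
(134 - 95)*K(√(7 + 1)) = (134 - 95)*(6/(√(7 + 1))) = 39*(6/(√8)) = 39*(6/((2*√2))) = 39*(6*(√2/4)) = 39*(3*√2/2) = 117*√2/2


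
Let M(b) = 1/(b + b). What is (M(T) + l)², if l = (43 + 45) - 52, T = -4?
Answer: 82369/64 ≈ 1287.0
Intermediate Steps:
M(b) = 1/(2*b)
l = 36 (l = 88 - 52 = 36)
(M(T) + l)² = ((½)/(-4) + 36)² = ((½)*(-¼) + 36)² = (-⅛ + 36)² = (287/8)² = 82369/64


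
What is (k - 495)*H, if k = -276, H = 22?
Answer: -16962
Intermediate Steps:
(k - 495)*H = (-276 - 495)*22 = -771*22 = -16962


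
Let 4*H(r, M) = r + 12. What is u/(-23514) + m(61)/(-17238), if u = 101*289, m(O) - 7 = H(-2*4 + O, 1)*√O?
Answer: -41943715/33777861 - 5*√61/5304 ≈ -1.2491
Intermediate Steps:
H(r, M) = 3 + r/4 (H(r, M) = (r + 12)/4 = (12 + r)/4 = 3 + r/4)
m(O) = 7 + √O*(1 + O/4) (m(O) = 7 + (3 + (-2*4 + O)/4)*√O = 7 + (3 + (-8 + O)/4)*√O = 7 + (3 + (-2 + O/4))*√O = 7 + (1 + O/4)*√O = 7 + √O*(1 + O/4))
u = 29189
u/(-23514) + m(61)/(-17238) = 29189/(-23514) + (7 + √61*(4 + 61)/4)/(-17238) = 29189*(-1/23514) + (7 + (¼)*√61*65)*(-1/17238) = -29189/23514 + (7 + 65*√61/4)*(-1/17238) = -29189/23514 + (-7/17238 - 5*√61/5304) = -41943715/33777861 - 5*√61/5304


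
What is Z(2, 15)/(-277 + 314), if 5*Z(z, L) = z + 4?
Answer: 6/185 ≈ 0.032432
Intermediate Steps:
Z(z, L) = ⅘ + z/5 (Z(z, L) = (z + 4)/5 = (4 + z)/5 = ⅘ + z/5)
Z(2, 15)/(-277 + 314) = (⅘ + (⅕)*2)/(-277 + 314) = (⅘ + ⅖)/37 = (6/5)*(1/37) = 6/185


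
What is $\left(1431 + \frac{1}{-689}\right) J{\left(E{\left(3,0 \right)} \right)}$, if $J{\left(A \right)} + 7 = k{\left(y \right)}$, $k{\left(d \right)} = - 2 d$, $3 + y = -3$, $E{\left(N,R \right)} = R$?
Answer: $\frac{4929790}{689} \approx 7155.0$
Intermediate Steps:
$y = -6$ ($y = -3 - 3 = -6$)
$J{\left(A \right)} = 5$ ($J{\left(A \right)} = -7 - -12 = -7 + 12 = 5$)
$\left(1431 + \frac{1}{-689}\right) J{\left(E{\left(3,0 \right)} \right)} = \left(1431 + \frac{1}{-689}\right) 5 = \left(1431 - \frac{1}{689}\right) 5 = \frac{985958}{689} \cdot 5 = \frac{4929790}{689}$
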